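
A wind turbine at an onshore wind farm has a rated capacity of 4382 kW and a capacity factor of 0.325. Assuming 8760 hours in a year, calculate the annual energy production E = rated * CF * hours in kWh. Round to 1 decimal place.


Annual energy = rated_kW * capacity_factor * hours_per_year
Given: P_rated = 4382 kW, CF = 0.325, hours = 8760
E = 4382 * 0.325 * 8760
E = 12475554.0 kWh

12475554.0


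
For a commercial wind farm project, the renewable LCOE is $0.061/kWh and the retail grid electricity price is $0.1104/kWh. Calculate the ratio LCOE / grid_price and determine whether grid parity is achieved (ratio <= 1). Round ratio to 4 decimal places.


Compare LCOE to grid price:
  LCOE = $0.061/kWh, Grid price = $0.1104/kWh
  Ratio = LCOE / grid_price = 0.061 / 0.1104 = 0.5525
  Grid parity achieved (ratio <= 1)? yes

0.5525


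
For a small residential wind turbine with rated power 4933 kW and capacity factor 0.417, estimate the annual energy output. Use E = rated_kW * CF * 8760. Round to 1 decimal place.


Annual energy = rated_kW * capacity_factor * hours_per_year
Given: P_rated = 4933 kW, CF = 0.417, hours = 8760
E = 4933 * 0.417 * 8760
E = 18019854.4 kWh

18019854.4


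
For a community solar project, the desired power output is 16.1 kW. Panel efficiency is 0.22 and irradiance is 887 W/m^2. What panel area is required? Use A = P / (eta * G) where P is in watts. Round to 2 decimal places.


Convert target power to watts: P = 16.1 * 1000 = 16100.0 W
Compute denominator: eta * G = 0.22 * 887 = 195.14
Required area A = P / (eta * G) = 16100.0 / 195.14
A = 82.50 m^2

82.50


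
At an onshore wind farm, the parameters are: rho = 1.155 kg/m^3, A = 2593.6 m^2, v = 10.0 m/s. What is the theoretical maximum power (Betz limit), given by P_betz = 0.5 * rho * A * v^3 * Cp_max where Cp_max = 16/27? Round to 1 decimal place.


The Betz coefficient Cp_max = 16/27 = 0.5926
v^3 = 10.0^3 = 1000.0
P_betz = 0.5 * rho * A * v^3 * Cp_max
P_betz = 0.5 * 1.155 * 2593.6 * 1000.0 * 0.5926
P_betz = 887587.6 W

887587.6


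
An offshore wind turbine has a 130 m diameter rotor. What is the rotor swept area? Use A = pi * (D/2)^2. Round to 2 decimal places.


Compute the rotor radius:
  r = D / 2 = 130 / 2 = 65.0 m
Calculate swept area:
  A = pi * r^2 = pi * 65.0^2
  A = 13273.23 m^2

13273.23


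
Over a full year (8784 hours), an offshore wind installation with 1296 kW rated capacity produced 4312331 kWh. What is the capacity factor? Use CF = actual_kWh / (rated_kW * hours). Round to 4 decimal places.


Capacity factor = actual output / maximum possible output
Maximum possible = rated * hours = 1296 * 8784 = 11384064 kWh
CF = 4312331 / 11384064
CF = 0.3788

0.3788


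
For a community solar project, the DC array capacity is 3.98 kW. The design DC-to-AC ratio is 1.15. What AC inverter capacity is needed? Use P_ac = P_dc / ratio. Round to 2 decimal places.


The inverter AC capacity is determined by the DC/AC ratio.
Given: P_dc = 3.98 kW, DC/AC ratio = 1.15
P_ac = P_dc / ratio = 3.98 / 1.15
P_ac = 3.46 kW

3.46


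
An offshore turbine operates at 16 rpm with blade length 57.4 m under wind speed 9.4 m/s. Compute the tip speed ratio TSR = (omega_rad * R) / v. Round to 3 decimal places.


Convert rotational speed to rad/s:
  omega = 16 * 2 * pi / 60 = 1.6755 rad/s
Compute tip speed:
  v_tip = omega * R = 1.6755 * 57.4 = 96.175 m/s
Tip speed ratio:
  TSR = v_tip / v_wind = 96.175 / 9.4 = 10.231

10.231


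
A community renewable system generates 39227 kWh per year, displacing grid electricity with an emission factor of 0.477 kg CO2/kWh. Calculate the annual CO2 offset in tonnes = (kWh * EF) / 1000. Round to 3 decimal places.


CO2 offset in kg = generation * emission_factor
CO2 offset = 39227 * 0.477 = 18711.28 kg
Convert to tonnes:
  CO2 offset = 18711.28 / 1000 = 18.711 tonnes

18.711


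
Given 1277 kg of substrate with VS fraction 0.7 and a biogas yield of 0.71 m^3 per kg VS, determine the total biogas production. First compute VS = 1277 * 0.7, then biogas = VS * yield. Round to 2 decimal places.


Compute volatile solids:
  VS = mass * VS_fraction = 1277 * 0.7 = 893.9 kg
Calculate biogas volume:
  Biogas = VS * specific_yield = 893.9 * 0.71
  Biogas = 634.67 m^3

634.67


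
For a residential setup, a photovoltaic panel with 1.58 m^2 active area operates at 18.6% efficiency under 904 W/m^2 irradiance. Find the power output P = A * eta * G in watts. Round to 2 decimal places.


Use the solar power formula P = A * eta * G.
Given: A = 1.58 m^2, eta = 0.186, G = 904 W/m^2
P = 1.58 * 0.186 * 904
P = 265.67 W

265.67


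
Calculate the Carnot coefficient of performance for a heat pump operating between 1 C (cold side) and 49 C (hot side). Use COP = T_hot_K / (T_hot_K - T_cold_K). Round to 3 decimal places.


Convert to Kelvin:
  T_hot = 49 + 273.15 = 322.15 K
  T_cold = 1 + 273.15 = 274.15 K
Apply Carnot COP formula:
  COP = T_hot_K / (T_hot_K - T_cold_K) = 322.15 / 48.0
  COP = 6.711

6.711


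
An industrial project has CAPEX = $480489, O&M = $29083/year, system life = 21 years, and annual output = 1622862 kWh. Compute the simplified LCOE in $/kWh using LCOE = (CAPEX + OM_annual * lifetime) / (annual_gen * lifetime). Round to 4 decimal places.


Total cost = CAPEX + OM * lifetime = 480489 + 29083 * 21 = 480489 + 610743 = 1091232
Total generation = annual * lifetime = 1622862 * 21 = 34080102 kWh
LCOE = 1091232 / 34080102
LCOE = 0.0320 $/kWh

0.0320


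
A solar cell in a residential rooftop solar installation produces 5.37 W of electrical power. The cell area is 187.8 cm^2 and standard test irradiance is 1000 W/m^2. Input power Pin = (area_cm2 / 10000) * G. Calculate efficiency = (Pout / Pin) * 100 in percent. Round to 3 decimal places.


First compute the input power:
  Pin = area_cm2 / 10000 * G = 187.8 / 10000 * 1000 = 18.78 W
Then compute efficiency:
  Efficiency = (Pout / Pin) * 100 = (5.37 / 18.78) * 100
  Efficiency = 28.594%

28.594


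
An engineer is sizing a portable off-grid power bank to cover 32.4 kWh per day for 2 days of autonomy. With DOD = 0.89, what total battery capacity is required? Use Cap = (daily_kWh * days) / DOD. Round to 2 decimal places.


Total energy needed = daily * days = 32.4 * 2 = 64.8 kWh
Account for depth of discharge:
  Cap = total_energy / DOD = 64.8 / 0.89
  Cap = 72.81 kWh

72.81


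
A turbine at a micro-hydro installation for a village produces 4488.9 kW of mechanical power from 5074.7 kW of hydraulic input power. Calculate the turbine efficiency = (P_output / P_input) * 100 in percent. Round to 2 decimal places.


Turbine efficiency = (output power / input power) * 100
eta = (4488.9 / 5074.7) * 100
eta = 88.46%

88.46


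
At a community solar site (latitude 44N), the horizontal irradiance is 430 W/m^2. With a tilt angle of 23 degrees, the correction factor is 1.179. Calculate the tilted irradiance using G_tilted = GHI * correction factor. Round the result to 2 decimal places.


Identify the given values:
  GHI = 430 W/m^2, tilt correction factor = 1.179
Apply the formula G_tilted = GHI * factor:
  G_tilted = 430 * 1.179
  G_tilted = 506.97 W/m^2

506.97


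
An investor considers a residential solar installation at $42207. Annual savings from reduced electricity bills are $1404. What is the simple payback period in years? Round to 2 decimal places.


Simple payback period = initial cost / annual savings
Payback = 42207 / 1404
Payback = 30.06 years

30.06


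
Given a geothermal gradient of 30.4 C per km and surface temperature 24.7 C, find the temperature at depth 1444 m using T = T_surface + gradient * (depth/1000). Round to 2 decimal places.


Convert depth to km: 1444 / 1000 = 1.444 km
Temperature increase = gradient * depth_km = 30.4 * 1.444 = 43.9 C
Temperature at depth = T_surface + delta_T = 24.7 + 43.9
T = 68.60 C

68.60


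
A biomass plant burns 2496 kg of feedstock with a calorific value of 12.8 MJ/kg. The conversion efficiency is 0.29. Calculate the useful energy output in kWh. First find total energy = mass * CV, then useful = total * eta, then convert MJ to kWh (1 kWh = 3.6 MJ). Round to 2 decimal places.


Total energy = mass * CV = 2496 * 12.8 = 31948.8 MJ
Useful energy = total * eta = 31948.8 * 0.29 = 9265.15 MJ
Convert to kWh: 9265.15 / 3.6
Useful energy = 2573.65 kWh

2573.65


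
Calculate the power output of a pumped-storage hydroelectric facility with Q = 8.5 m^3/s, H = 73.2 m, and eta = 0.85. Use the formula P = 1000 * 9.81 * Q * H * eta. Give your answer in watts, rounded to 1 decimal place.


Apply the hydropower formula P = rho * g * Q * H * eta
rho * g = 1000 * 9.81 = 9810.0
P = 9810.0 * 8.5 * 73.2 * 0.85
P = 5188214.7 W

5188214.7


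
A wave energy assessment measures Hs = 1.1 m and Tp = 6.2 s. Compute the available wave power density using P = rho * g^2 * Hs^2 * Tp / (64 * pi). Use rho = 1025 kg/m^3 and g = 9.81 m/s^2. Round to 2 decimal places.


Apply wave power formula:
  g^2 = 9.81^2 = 96.2361
  Hs^2 = 1.1^2 = 1.21
  Numerator = rho * g^2 * Hs^2 * Tp = 1025 * 96.2361 * 1.21 * 6.2 = 740012.3
  Denominator = 64 * pi = 201.0619
  P = 740012.3 / 201.0619 = 3680.52 W/m

3680.52


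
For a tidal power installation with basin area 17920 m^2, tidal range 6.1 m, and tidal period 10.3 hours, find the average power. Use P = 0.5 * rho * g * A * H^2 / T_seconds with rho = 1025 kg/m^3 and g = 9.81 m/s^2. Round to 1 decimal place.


Convert period to seconds: T = 10.3 * 3600 = 37080.0 s
H^2 = 6.1^2 = 37.21
P = 0.5 * rho * g * A * H^2 / T
P = 0.5 * 1025 * 9.81 * 17920 * 37.21 / 37080.0
P = 90410.9 W

90410.9


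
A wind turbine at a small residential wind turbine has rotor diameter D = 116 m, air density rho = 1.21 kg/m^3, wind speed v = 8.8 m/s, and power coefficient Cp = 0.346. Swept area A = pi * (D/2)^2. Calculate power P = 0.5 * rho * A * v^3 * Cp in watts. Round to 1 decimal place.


Step 1 -- Compute swept area:
  A = pi * (D/2)^2 = pi * (116/2)^2 = 10568.32 m^2
Step 2 -- Apply wind power equation:
  P = 0.5 * rho * A * v^3 * Cp
  v^3 = 8.8^3 = 681.472
  P = 0.5 * 1.21 * 10568.32 * 681.472 * 0.346
  P = 1507597.3 W

1507597.3


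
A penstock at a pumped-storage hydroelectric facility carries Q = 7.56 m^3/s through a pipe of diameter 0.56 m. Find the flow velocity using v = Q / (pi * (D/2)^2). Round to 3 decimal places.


Compute pipe cross-sectional area:
  A = pi * (D/2)^2 = pi * (0.56/2)^2 = 0.2463 m^2
Calculate velocity:
  v = Q / A = 7.56 / 0.2463
  v = 30.694 m/s

30.694


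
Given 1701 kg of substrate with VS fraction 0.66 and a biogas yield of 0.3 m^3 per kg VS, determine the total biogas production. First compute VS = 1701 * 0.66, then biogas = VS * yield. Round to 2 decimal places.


Compute volatile solids:
  VS = mass * VS_fraction = 1701 * 0.66 = 1122.66 kg
Calculate biogas volume:
  Biogas = VS * specific_yield = 1122.66 * 0.3
  Biogas = 336.80 m^3

336.80


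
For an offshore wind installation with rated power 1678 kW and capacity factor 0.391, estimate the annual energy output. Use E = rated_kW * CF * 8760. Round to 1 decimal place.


Annual energy = rated_kW * capacity_factor * hours_per_year
Given: P_rated = 1678 kW, CF = 0.391, hours = 8760
E = 1678 * 0.391 * 8760
E = 5747418.5 kWh

5747418.5


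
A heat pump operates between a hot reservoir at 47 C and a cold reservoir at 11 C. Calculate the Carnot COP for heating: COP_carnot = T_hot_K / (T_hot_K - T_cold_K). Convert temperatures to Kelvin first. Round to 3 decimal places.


Convert to Kelvin:
  T_hot = 47 + 273.15 = 320.15 K
  T_cold = 11 + 273.15 = 284.15 K
Apply Carnot COP formula:
  COP = T_hot_K / (T_hot_K - T_cold_K) = 320.15 / 36.0
  COP = 8.893

8.893


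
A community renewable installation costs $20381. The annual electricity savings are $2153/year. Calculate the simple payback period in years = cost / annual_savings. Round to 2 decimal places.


Simple payback period = initial cost / annual savings
Payback = 20381 / 2153
Payback = 9.47 years

9.47


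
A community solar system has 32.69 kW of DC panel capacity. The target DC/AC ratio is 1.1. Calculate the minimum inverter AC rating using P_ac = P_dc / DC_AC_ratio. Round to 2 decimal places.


The inverter AC capacity is determined by the DC/AC ratio.
Given: P_dc = 32.69 kW, DC/AC ratio = 1.1
P_ac = P_dc / ratio = 32.69 / 1.1
P_ac = 29.72 kW

29.72


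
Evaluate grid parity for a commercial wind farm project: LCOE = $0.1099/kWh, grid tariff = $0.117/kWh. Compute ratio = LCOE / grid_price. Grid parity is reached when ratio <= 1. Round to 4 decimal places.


Compare LCOE to grid price:
  LCOE = $0.1099/kWh, Grid price = $0.117/kWh
  Ratio = LCOE / grid_price = 0.1099 / 0.117 = 0.9393
  Grid parity achieved (ratio <= 1)? yes

0.9393


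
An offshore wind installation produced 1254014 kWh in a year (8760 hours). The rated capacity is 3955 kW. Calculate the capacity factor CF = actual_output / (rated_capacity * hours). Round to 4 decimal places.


Capacity factor = actual output / maximum possible output
Maximum possible = rated * hours = 3955 * 8760 = 34645800 kWh
CF = 1254014 / 34645800
CF = 0.0362

0.0362


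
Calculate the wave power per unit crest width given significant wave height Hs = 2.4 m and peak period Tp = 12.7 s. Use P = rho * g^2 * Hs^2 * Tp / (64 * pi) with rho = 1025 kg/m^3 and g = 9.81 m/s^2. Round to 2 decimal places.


Apply wave power formula:
  g^2 = 9.81^2 = 96.2361
  Hs^2 = 2.4^2 = 5.76
  Numerator = rho * g^2 * Hs^2 * Tp = 1025 * 96.2361 * 5.76 * 12.7 = 7215859.77
  Denominator = 64 * pi = 201.0619
  P = 7215859.77 / 201.0619 = 35888.74 W/m

35888.74


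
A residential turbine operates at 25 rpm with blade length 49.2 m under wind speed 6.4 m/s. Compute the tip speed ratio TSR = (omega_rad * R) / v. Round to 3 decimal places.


Convert rotational speed to rad/s:
  omega = 25 * 2 * pi / 60 = 2.618 rad/s
Compute tip speed:
  v_tip = omega * R = 2.618 * 49.2 = 128.805 m/s
Tip speed ratio:
  TSR = v_tip / v_wind = 128.805 / 6.4 = 20.126

20.126


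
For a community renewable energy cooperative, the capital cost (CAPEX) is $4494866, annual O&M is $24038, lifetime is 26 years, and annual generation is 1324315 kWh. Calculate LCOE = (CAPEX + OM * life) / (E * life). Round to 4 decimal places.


Total cost = CAPEX + OM * lifetime = 4494866 + 24038 * 26 = 4494866 + 624988 = 5119854
Total generation = annual * lifetime = 1324315 * 26 = 34432190 kWh
LCOE = 5119854 / 34432190
LCOE = 0.1487 $/kWh

0.1487


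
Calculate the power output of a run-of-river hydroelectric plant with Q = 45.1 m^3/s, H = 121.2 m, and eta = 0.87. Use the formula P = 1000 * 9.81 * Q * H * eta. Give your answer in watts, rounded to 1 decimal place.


Apply the hydropower formula P = rho * g * Q * H * eta
rho * g = 1000 * 9.81 = 9810.0
P = 9810.0 * 45.1 * 121.2 * 0.87
P = 46651694.4 W

46651694.4


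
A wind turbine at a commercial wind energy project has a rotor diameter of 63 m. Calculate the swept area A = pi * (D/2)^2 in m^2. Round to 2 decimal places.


Compute the rotor radius:
  r = D / 2 = 63 / 2 = 31.5 m
Calculate swept area:
  A = pi * r^2 = pi * 31.5^2
  A = 3117.25 m^2

3117.25


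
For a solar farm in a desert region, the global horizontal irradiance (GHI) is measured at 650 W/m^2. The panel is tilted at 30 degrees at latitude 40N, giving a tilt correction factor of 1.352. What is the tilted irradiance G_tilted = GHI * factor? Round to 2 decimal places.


Identify the given values:
  GHI = 650 W/m^2, tilt correction factor = 1.352
Apply the formula G_tilted = GHI * factor:
  G_tilted = 650 * 1.352
  G_tilted = 878.80 W/m^2

878.80


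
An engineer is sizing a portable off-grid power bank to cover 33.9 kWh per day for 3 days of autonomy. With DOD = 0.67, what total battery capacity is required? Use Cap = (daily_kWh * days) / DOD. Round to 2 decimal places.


Total energy needed = daily * days = 33.9 * 3 = 101.7 kWh
Account for depth of discharge:
  Cap = total_energy / DOD = 101.7 / 0.67
  Cap = 151.79 kWh

151.79


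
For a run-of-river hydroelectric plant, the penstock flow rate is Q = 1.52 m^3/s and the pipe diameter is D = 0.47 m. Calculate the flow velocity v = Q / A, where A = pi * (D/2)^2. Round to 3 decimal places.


Compute pipe cross-sectional area:
  A = pi * (D/2)^2 = pi * (0.47/2)^2 = 0.1735 m^2
Calculate velocity:
  v = Q / A = 1.52 / 0.1735
  v = 8.761 m/s

8.761


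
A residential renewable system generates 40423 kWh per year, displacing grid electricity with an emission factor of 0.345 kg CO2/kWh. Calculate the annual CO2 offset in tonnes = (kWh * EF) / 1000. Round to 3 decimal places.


CO2 offset in kg = generation * emission_factor
CO2 offset = 40423 * 0.345 = 13945.94 kg
Convert to tonnes:
  CO2 offset = 13945.94 / 1000 = 13.946 tonnes

13.946


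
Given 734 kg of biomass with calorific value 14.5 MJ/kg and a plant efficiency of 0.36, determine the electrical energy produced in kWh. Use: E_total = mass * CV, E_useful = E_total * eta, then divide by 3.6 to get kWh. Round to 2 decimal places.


Total energy = mass * CV = 734 * 14.5 = 10643.0 MJ
Useful energy = total * eta = 10643.0 * 0.36 = 3831.48 MJ
Convert to kWh: 3831.48 / 3.6
Useful energy = 1064.30 kWh

1064.30


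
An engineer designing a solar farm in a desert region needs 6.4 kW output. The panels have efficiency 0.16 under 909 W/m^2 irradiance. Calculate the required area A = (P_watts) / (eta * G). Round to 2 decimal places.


Convert target power to watts: P = 6.4 * 1000 = 6400.0 W
Compute denominator: eta * G = 0.16 * 909 = 145.44
Required area A = P / (eta * G) = 6400.0 / 145.44
A = 44.00 m^2

44.00


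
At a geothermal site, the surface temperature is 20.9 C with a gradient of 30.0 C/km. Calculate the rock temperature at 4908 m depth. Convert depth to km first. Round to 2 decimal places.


Convert depth to km: 4908 / 1000 = 4.908 km
Temperature increase = gradient * depth_km = 30.0 * 4.908 = 147.24 C
Temperature at depth = T_surface + delta_T = 20.9 + 147.24
T = 168.14 C

168.14


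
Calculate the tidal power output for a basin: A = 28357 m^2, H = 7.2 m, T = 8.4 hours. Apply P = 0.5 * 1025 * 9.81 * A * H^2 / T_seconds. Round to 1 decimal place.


Convert period to seconds: T = 8.4 * 3600 = 30240.0 s
H^2 = 7.2^2 = 51.84
P = 0.5 * rho * g * A * H^2 / T
P = 0.5 * 1025 * 9.81 * 28357 * 51.84 / 30240.0
P = 244402.9 W

244402.9


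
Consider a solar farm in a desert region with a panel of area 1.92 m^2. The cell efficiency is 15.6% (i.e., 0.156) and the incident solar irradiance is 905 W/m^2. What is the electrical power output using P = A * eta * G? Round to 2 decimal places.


Use the solar power formula P = A * eta * G.
Given: A = 1.92 m^2, eta = 0.156, G = 905 W/m^2
P = 1.92 * 0.156 * 905
P = 271.07 W

271.07


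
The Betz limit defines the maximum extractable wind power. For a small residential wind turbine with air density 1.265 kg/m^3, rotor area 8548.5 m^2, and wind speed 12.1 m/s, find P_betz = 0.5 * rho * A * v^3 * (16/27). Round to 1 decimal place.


The Betz coefficient Cp_max = 16/27 = 0.5926
v^3 = 12.1^3 = 1771.561
P_betz = 0.5 * rho * A * v^3 * Cp_max
P_betz = 0.5 * 1.265 * 8548.5 * 1771.561 * 0.5926
P_betz = 5676266.5 W

5676266.5


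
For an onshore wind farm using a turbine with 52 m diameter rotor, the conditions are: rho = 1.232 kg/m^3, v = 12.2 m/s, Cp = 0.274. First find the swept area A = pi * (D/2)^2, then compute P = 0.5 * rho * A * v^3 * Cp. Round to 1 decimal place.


Step 1 -- Compute swept area:
  A = pi * (D/2)^2 = pi * (52/2)^2 = 2123.72 m^2
Step 2 -- Apply wind power equation:
  P = 0.5 * rho * A * v^3 * Cp
  v^3 = 12.2^3 = 1815.848
  P = 0.5 * 1.232 * 2123.72 * 1815.848 * 0.274
  P = 650889.6 W

650889.6


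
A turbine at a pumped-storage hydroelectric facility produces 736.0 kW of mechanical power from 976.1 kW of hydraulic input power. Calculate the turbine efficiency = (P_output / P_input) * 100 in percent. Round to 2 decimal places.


Turbine efficiency = (output power / input power) * 100
eta = (736.0 / 976.1) * 100
eta = 75.40%

75.40


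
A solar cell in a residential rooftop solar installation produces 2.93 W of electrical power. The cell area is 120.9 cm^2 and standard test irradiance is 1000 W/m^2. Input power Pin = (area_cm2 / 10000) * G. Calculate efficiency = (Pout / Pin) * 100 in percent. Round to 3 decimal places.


First compute the input power:
  Pin = area_cm2 / 10000 * G = 120.9 / 10000 * 1000 = 12.09 W
Then compute efficiency:
  Efficiency = (Pout / Pin) * 100 = (2.93 / 12.09) * 100
  Efficiency = 24.235%

24.235


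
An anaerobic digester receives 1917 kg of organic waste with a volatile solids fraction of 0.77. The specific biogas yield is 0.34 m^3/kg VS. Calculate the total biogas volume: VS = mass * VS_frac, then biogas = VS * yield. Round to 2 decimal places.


Compute volatile solids:
  VS = mass * VS_fraction = 1917 * 0.77 = 1476.09 kg
Calculate biogas volume:
  Biogas = VS * specific_yield = 1476.09 * 0.34
  Biogas = 501.87 m^3

501.87


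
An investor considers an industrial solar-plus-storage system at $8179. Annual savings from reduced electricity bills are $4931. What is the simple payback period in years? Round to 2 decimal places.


Simple payback period = initial cost / annual savings
Payback = 8179 / 4931
Payback = 1.66 years

1.66


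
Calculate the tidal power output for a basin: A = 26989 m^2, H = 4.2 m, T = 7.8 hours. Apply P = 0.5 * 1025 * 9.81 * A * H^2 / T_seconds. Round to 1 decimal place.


Convert period to seconds: T = 7.8 * 3600 = 28080.0 s
H^2 = 4.2^2 = 17.64
P = 0.5 * rho * g * A * H^2 / T
P = 0.5 * 1025 * 9.81 * 26989 * 17.64 / 28080.0
P = 85241.5 W

85241.5


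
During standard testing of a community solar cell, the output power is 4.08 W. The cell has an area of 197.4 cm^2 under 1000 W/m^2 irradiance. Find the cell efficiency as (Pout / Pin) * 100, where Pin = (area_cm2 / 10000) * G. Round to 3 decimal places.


First compute the input power:
  Pin = area_cm2 / 10000 * G = 197.4 / 10000 * 1000 = 19.74 W
Then compute efficiency:
  Efficiency = (Pout / Pin) * 100 = (4.08 / 19.74) * 100
  Efficiency = 20.669%

20.669


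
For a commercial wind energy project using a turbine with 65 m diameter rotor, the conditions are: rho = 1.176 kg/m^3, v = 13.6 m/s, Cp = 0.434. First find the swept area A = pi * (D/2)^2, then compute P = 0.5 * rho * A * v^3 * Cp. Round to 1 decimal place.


Step 1 -- Compute swept area:
  A = pi * (D/2)^2 = pi * (65/2)^2 = 3318.31 m^2
Step 2 -- Apply wind power equation:
  P = 0.5 * rho * A * v^3 * Cp
  v^3 = 13.6^3 = 2515.456
  P = 0.5 * 1.176 * 3318.31 * 2515.456 * 0.434
  P = 2130101.9 W

2130101.9


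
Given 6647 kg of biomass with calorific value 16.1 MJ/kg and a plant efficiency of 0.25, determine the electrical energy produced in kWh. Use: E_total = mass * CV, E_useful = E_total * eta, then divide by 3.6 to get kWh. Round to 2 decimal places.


Total energy = mass * CV = 6647 * 16.1 = 107016.7 MJ
Useful energy = total * eta = 107016.7 * 0.25 = 26754.18 MJ
Convert to kWh: 26754.18 / 3.6
Useful energy = 7431.72 kWh

7431.72


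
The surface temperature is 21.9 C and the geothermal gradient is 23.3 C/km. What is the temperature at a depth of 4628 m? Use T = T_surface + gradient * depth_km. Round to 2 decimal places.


Convert depth to km: 4628 / 1000 = 4.628 km
Temperature increase = gradient * depth_km = 23.3 * 4.628 = 107.83 C
Temperature at depth = T_surface + delta_T = 21.9 + 107.83
T = 129.73 C

129.73


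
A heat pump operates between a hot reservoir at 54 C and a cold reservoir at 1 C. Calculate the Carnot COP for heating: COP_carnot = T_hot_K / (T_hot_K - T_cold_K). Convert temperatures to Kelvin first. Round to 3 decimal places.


Convert to Kelvin:
  T_hot = 54 + 273.15 = 327.15 K
  T_cold = 1 + 273.15 = 274.15 K
Apply Carnot COP formula:
  COP = T_hot_K / (T_hot_K - T_cold_K) = 327.15 / 53.0
  COP = 6.173

6.173


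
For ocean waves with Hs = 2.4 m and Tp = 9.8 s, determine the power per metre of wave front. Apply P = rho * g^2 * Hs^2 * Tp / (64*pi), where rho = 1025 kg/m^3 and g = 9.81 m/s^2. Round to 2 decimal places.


Apply wave power formula:
  g^2 = 9.81^2 = 96.2361
  Hs^2 = 2.4^2 = 5.76
  Numerator = rho * g^2 * Hs^2 * Tp = 1025 * 96.2361 * 5.76 * 9.8 = 5568143.76
  Denominator = 64 * pi = 201.0619
  P = 5568143.76 / 201.0619 = 27693.68 W/m

27693.68


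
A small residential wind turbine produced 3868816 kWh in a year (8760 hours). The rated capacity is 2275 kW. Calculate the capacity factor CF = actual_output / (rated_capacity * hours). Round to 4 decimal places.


Capacity factor = actual output / maximum possible output
Maximum possible = rated * hours = 2275 * 8760 = 19929000 kWh
CF = 3868816 / 19929000
CF = 0.1941

0.1941


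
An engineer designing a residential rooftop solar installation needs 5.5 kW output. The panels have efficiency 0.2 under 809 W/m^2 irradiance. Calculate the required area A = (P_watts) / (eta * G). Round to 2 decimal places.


Convert target power to watts: P = 5.5 * 1000 = 5500.0 W
Compute denominator: eta * G = 0.2 * 809 = 161.8
Required area A = P / (eta * G) = 5500.0 / 161.8
A = 33.99 m^2

33.99


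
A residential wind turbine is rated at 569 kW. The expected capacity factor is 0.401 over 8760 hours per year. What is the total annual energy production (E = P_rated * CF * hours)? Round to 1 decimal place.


Annual energy = rated_kW * capacity_factor * hours_per_year
Given: P_rated = 569 kW, CF = 0.401, hours = 8760
E = 569 * 0.401 * 8760
E = 1998760.4 kWh

1998760.4


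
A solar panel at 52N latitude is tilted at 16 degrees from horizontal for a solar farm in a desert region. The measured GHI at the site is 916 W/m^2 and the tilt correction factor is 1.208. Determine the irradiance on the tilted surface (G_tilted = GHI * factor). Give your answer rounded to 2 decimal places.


Identify the given values:
  GHI = 916 W/m^2, tilt correction factor = 1.208
Apply the formula G_tilted = GHI * factor:
  G_tilted = 916 * 1.208
  G_tilted = 1106.53 W/m^2

1106.53


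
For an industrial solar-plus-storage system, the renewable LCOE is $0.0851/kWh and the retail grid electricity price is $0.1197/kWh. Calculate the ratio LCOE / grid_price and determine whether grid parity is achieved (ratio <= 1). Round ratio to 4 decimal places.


Compare LCOE to grid price:
  LCOE = $0.0851/kWh, Grid price = $0.1197/kWh
  Ratio = LCOE / grid_price = 0.0851 / 0.1197 = 0.7109
  Grid parity achieved (ratio <= 1)? yes

0.7109


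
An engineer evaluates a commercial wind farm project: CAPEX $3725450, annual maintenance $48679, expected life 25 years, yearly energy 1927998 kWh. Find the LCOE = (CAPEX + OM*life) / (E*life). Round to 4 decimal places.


Total cost = CAPEX + OM * lifetime = 3725450 + 48679 * 25 = 3725450 + 1216975 = 4942425
Total generation = annual * lifetime = 1927998 * 25 = 48199950 kWh
LCOE = 4942425 / 48199950
LCOE = 0.1025 $/kWh

0.1025


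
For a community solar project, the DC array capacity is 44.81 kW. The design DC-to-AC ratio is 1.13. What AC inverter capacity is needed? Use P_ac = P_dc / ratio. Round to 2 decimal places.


The inverter AC capacity is determined by the DC/AC ratio.
Given: P_dc = 44.81 kW, DC/AC ratio = 1.13
P_ac = P_dc / ratio = 44.81 / 1.13
P_ac = 39.65 kW

39.65


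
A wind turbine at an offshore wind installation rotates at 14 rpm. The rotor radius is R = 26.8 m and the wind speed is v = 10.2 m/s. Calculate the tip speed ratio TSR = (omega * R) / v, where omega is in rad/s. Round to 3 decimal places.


Convert rotational speed to rad/s:
  omega = 14 * 2 * pi / 60 = 1.4661 rad/s
Compute tip speed:
  v_tip = omega * R = 1.4661 * 26.8 = 39.291 m/s
Tip speed ratio:
  TSR = v_tip / v_wind = 39.291 / 10.2 = 3.852

3.852


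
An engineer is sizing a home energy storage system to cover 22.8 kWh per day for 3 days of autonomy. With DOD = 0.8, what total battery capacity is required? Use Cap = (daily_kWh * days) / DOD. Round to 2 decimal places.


Total energy needed = daily * days = 22.8 * 3 = 68.4 kWh
Account for depth of discharge:
  Cap = total_energy / DOD = 68.4 / 0.8
  Cap = 85.50 kWh

85.50


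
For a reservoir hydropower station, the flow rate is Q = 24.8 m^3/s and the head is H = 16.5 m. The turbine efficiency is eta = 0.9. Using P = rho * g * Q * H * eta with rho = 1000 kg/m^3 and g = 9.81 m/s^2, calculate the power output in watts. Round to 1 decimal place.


Apply the hydropower formula P = rho * g * Q * H * eta
rho * g = 1000 * 9.81 = 9810.0
P = 9810.0 * 24.8 * 16.5 * 0.9
P = 3612826.8 W

3612826.8


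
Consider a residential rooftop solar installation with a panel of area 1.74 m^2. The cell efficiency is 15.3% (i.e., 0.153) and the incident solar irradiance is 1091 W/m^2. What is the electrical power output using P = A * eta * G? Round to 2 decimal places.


Use the solar power formula P = A * eta * G.
Given: A = 1.74 m^2, eta = 0.153, G = 1091 W/m^2
P = 1.74 * 0.153 * 1091
P = 290.45 W

290.45


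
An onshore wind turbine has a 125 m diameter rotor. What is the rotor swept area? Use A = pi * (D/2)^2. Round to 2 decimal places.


Compute the rotor radius:
  r = D / 2 = 125 / 2 = 62.5 m
Calculate swept area:
  A = pi * r^2 = pi * 62.5^2
  A = 12271.85 m^2

12271.85


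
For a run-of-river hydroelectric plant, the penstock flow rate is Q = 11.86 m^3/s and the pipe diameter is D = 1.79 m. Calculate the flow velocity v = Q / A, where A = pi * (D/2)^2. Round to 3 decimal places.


Compute pipe cross-sectional area:
  A = pi * (D/2)^2 = pi * (1.79/2)^2 = 2.5165 m^2
Calculate velocity:
  v = Q / A = 11.86 / 2.5165
  v = 4.713 m/s

4.713


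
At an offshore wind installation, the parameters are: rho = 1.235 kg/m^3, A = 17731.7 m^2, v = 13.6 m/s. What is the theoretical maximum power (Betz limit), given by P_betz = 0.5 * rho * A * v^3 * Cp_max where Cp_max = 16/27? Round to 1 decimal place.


The Betz coefficient Cp_max = 16/27 = 0.5926
v^3 = 13.6^3 = 2515.456
P_betz = 0.5 * rho * A * v^3 * Cp_max
P_betz = 0.5 * 1.235 * 17731.7 * 2515.456 * 0.5926
P_betz = 16321507.9 W

16321507.9


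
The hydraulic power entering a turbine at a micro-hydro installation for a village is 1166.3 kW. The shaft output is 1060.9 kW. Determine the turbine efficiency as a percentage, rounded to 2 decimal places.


Turbine efficiency = (output power / input power) * 100
eta = (1060.9 / 1166.3) * 100
eta = 90.96%

90.96


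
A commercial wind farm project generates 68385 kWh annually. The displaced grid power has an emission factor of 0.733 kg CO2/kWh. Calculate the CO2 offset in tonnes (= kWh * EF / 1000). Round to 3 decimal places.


CO2 offset in kg = generation * emission_factor
CO2 offset = 68385 * 0.733 = 50126.21 kg
Convert to tonnes:
  CO2 offset = 50126.21 / 1000 = 50.126 tonnes

50.126


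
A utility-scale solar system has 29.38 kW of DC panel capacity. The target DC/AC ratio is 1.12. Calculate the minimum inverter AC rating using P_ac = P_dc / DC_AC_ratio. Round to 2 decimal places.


The inverter AC capacity is determined by the DC/AC ratio.
Given: P_dc = 29.38 kW, DC/AC ratio = 1.12
P_ac = P_dc / ratio = 29.38 / 1.12
P_ac = 26.23 kW

26.23


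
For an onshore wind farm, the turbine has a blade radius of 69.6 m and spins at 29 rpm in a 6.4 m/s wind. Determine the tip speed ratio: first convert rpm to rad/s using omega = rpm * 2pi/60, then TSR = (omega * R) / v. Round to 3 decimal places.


Convert rotational speed to rad/s:
  omega = 29 * 2 * pi / 60 = 3.0369 rad/s
Compute tip speed:
  v_tip = omega * R = 3.0369 * 69.6 = 211.366 m/s
Tip speed ratio:
  TSR = v_tip / v_wind = 211.366 / 6.4 = 33.026

33.026


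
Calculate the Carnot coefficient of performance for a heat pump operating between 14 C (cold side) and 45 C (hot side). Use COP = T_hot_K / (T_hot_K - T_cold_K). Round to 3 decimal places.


Convert to Kelvin:
  T_hot = 45 + 273.15 = 318.15 K
  T_cold = 14 + 273.15 = 287.15 K
Apply Carnot COP formula:
  COP = T_hot_K / (T_hot_K - T_cold_K) = 318.15 / 31.0
  COP = 10.263

10.263


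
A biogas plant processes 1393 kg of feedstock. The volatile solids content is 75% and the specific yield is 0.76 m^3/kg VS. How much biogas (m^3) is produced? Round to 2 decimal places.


Compute volatile solids:
  VS = mass * VS_fraction = 1393 * 0.75 = 1044.75 kg
Calculate biogas volume:
  Biogas = VS * specific_yield = 1044.75 * 0.76
  Biogas = 794.01 m^3

794.01


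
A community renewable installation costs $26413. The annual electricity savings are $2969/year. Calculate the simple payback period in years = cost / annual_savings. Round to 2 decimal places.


Simple payback period = initial cost / annual savings
Payback = 26413 / 2969
Payback = 8.90 years

8.90


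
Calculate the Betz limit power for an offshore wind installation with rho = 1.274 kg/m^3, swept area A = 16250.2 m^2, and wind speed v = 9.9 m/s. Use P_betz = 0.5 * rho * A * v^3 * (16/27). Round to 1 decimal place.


The Betz coefficient Cp_max = 16/27 = 0.5926
v^3 = 9.9^3 = 970.299
P_betz = 0.5 * rho * A * v^3 * Cp_max
P_betz = 0.5 * 1.274 * 16250.2 * 970.299 * 0.5926
P_betz = 5951959.2 W

5951959.2


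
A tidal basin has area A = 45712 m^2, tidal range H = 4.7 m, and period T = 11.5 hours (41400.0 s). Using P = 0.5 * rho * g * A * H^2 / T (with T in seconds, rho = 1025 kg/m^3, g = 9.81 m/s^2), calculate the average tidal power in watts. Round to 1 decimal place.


Convert period to seconds: T = 11.5 * 3600 = 41400.0 s
H^2 = 4.7^2 = 22.09
P = 0.5 * rho * g * A * H^2 / T
P = 0.5 * 1025 * 9.81 * 45712 * 22.09 / 41400.0
P = 122627.7 W

122627.7


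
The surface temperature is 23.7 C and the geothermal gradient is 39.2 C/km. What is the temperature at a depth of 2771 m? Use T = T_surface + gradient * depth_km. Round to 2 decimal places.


Convert depth to km: 2771 / 1000 = 2.771 km
Temperature increase = gradient * depth_km = 39.2 * 2.771 = 108.62 C
Temperature at depth = T_surface + delta_T = 23.7 + 108.62
T = 132.32 C

132.32


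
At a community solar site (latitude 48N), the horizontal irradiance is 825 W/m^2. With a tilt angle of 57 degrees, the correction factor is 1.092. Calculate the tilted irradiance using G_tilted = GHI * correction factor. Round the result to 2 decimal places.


Identify the given values:
  GHI = 825 W/m^2, tilt correction factor = 1.092
Apply the formula G_tilted = GHI * factor:
  G_tilted = 825 * 1.092
  G_tilted = 900.90 W/m^2

900.90


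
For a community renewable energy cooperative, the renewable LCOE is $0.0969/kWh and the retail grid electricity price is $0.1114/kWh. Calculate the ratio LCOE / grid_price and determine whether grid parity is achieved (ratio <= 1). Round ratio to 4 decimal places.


Compare LCOE to grid price:
  LCOE = $0.0969/kWh, Grid price = $0.1114/kWh
  Ratio = LCOE / grid_price = 0.0969 / 0.1114 = 0.8698
  Grid parity achieved (ratio <= 1)? yes

0.8698


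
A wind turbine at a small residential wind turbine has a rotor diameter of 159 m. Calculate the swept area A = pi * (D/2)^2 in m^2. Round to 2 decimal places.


Compute the rotor radius:
  r = D / 2 = 159 / 2 = 79.5 m
Calculate swept area:
  A = pi * r^2 = pi * 79.5^2
  A = 19855.65 m^2

19855.65


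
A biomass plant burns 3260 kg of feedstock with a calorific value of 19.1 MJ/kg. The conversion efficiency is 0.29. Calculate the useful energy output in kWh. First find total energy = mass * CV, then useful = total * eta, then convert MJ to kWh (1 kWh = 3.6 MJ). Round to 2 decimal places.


Total energy = mass * CV = 3260 * 19.1 = 62266.0 MJ
Useful energy = total * eta = 62266.0 * 0.29 = 18057.14 MJ
Convert to kWh: 18057.14 / 3.6
Useful energy = 5015.87 kWh

5015.87


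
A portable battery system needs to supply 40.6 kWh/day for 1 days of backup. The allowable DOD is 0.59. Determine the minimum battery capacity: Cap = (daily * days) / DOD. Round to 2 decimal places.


Total energy needed = daily * days = 40.6 * 1 = 40.6 kWh
Account for depth of discharge:
  Cap = total_energy / DOD = 40.6 / 0.59
  Cap = 68.81 kWh

68.81


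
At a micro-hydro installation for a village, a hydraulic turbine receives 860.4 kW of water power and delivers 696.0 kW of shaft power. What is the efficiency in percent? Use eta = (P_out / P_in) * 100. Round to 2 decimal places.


Turbine efficiency = (output power / input power) * 100
eta = (696.0 / 860.4) * 100
eta = 80.89%

80.89


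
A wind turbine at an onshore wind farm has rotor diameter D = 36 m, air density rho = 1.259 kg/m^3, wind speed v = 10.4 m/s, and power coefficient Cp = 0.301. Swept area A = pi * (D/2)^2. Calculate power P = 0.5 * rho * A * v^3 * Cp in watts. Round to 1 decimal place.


Step 1 -- Compute swept area:
  A = pi * (D/2)^2 = pi * (36/2)^2 = 1017.88 m^2
Step 2 -- Apply wind power equation:
  P = 0.5 * rho * A * v^3 * Cp
  v^3 = 10.4^3 = 1124.864
  P = 0.5 * 1.259 * 1017.88 * 1124.864 * 0.301
  P = 216948.7 W

216948.7


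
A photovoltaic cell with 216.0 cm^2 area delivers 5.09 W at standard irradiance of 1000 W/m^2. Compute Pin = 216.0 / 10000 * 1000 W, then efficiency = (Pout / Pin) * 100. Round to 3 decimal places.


First compute the input power:
  Pin = area_cm2 / 10000 * G = 216.0 / 10000 * 1000 = 21.6 W
Then compute efficiency:
  Efficiency = (Pout / Pin) * 100 = (5.09 / 21.6) * 100
  Efficiency = 23.565%

23.565


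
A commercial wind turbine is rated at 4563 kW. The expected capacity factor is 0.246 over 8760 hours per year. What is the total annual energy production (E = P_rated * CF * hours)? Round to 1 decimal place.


Annual energy = rated_kW * capacity_factor * hours_per_year
Given: P_rated = 4563 kW, CF = 0.246, hours = 8760
E = 4563 * 0.246 * 8760
E = 9833082.5 kWh

9833082.5


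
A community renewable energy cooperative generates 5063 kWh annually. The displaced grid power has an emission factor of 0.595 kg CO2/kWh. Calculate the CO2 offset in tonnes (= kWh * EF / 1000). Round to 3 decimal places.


CO2 offset in kg = generation * emission_factor
CO2 offset = 5063 * 0.595 = 3012.49 kg
Convert to tonnes:
  CO2 offset = 3012.49 / 1000 = 3.012 tonnes

3.012


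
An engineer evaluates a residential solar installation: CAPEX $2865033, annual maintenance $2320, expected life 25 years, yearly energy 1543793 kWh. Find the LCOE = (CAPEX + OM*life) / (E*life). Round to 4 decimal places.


Total cost = CAPEX + OM * lifetime = 2865033 + 2320 * 25 = 2865033 + 58000 = 2923033
Total generation = annual * lifetime = 1543793 * 25 = 38594825 kWh
LCOE = 2923033 / 38594825
LCOE = 0.0757 $/kWh

0.0757


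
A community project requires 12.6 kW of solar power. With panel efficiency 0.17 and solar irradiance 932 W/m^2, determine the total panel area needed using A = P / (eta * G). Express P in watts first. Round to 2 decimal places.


Convert target power to watts: P = 12.6 * 1000 = 12600.0 W
Compute denominator: eta * G = 0.17 * 932 = 158.44
Required area A = P / (eta * G) = 12600.0 / 158.44
A = 79.53 m^2

79.53


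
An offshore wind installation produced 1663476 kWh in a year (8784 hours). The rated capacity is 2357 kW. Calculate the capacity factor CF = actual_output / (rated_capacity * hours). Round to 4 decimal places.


Capacity factor = actual output / maximum possible output
Maximum possible = rated * hours = 2357 * 8784 = 20703888 kWh
CF = 1663476 / 20703888
CF = 0.0803

0.0803


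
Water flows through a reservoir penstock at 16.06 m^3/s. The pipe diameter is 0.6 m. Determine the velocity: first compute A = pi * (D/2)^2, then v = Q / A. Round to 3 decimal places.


Compute pipe cross-sectional area:
  A = pi * (D/2)^2 = pi * (0.6/2)^2 = 0.2827 m^2
Calculate velocity:
  v = Q / A = 16.06 / 0.2827
  v = 56.801 m/s

56.801


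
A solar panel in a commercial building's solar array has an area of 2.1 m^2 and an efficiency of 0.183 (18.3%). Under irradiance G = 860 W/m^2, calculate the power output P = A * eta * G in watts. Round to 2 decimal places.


Use the solar power formula P = A * eta * G.
Given: A = 2.1 m^2, eta = 0.183, G = 860 W/m^2
P = 2.1 * 0.183 * 860
P = 330.50 W

330.50
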